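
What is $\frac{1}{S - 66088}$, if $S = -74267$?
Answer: $- \frac{1}{140355} \approx -7.1248 \cdot 10^{-6}$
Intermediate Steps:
$\frac{1}{S - 66088} = \frac{1}{-74267 - 66088} = \frac{1}{-140355} = - \frac{1}{140355}$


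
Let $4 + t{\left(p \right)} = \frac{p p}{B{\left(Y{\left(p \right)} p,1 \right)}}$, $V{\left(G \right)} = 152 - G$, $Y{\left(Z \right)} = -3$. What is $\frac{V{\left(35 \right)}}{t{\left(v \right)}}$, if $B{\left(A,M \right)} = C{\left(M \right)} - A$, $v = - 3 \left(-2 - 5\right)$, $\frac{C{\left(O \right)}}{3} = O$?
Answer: $\frac{2574}{59} \approx 43.627$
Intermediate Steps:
$C{\left(O \right)} = 3 O$
$v = 21$ ($v = \left(-3\right) \left(-7\right) = 21$)
$B{\left(A,M \right)} = - A + 3 M$ ($B{\left(A,M \right)} = 3 M - A = - A + 3 M$)
$t{\left(p \right)} = -4 + \frac{p^{2}}{3 + 3 p}$ ($t{\left(p \right)} = -4 + \frac{p p}{- \left(-3\right) p + 3 \cdot 1} = -4 + \frac{p^{2}}{3 p + 3} = -4 + \frac{p^{2}}{3 + 3 p}$)
$\frac{V{\left(35 \right)}}{t{\left(v \right)}} = \frac{152 - 35}{\frac{1}{3} \frac{1}{1 + 21} \left(-12 + 21^{2} - 252\right)} = \frac{152 - 35}{\frac{1}{3} \cdot \frac{1}{22} \left(-12 + 441 - 252\right)} = \frac{117}{\frac{1}{3} \cdot \frac{1}{22} \cdot 177} = \frac{117}{\frac{59}{22}} = 117 \cdot \frac{22}{59} = \frac{2574}{59}$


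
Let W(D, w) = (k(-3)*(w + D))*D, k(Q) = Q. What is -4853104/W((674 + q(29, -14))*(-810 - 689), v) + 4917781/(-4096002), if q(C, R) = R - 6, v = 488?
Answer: -10834892585892677/9024355486869426 ≈ -1.2006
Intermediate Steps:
q(C, R) = -6 + R
W(D, w) = D*(-3*D - 3*w) (W(D, w) = (-3*(w + D))*D = (-3*(D + w))*D = (-3*D - 3*w)*D = D*(-3*D - 3*w))
-4853104/W((674 + q(29, -14))*(-810 - 689), v) + 4917781/(-4096002) = -4853104*(-1/(3*(-810 - 689)*(674 + (-6 - 14))*((674 + (-6 - 14))*(-810 - 689) + 488))) + 4917781/(-4096002) = -4853104*1/(4497*(674 - 20)*((674 - 20)*(-1499) + 488)) + 4917781*(-1/4096002) = -4853104*1/(2941038*(654*(-1499) + 488)) - 4917781/4096002 = -4853104*1/(2941038*(-980346 + 488)) - 4917781/4096002 = -4853104/((-3*(-980346)*(-979858))) - 4917781/4096002 = -4853104/(-2881799612604) - 4917781/4096002 = -4853104*(-1/2881799612604) - 4917781/4096002 = 1213276/720449903151 - 4917781/4096002 = -10834892585892677/9024355486869426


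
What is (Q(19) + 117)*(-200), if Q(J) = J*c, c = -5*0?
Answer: -23400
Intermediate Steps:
c = 0
Q(J) = 0 (Q(J) = J*0 = 0)
(Q(19) + 117)*(-200) = (0 + 117)*(-200) = 117*(-200) = -23400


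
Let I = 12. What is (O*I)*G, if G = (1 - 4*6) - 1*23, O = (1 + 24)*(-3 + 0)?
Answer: 41400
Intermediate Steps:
O = -75 (O = 25*(-3) = -75)
G = -46 (G = (1 - 24) - 23 = -23 - 23 = -46)
(O*I)*G = -75*12*(-46) = -900*(-46) = 41400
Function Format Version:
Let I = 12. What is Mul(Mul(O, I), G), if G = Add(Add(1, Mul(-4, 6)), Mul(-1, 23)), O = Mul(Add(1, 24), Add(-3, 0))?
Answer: 41400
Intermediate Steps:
O = -75 (O = Mul(25, -3) = -75)
G = -46 (G = Add(Add(1, -24), -23) = Add(-23, -23) = -46)
Mul(Mul(O, I), G) = Mul(Mul(-75, 12), -46) = Mul(-900, -46) = 41400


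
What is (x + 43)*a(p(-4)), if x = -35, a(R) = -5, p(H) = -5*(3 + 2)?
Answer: -40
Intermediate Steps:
p(H) = -25 (p(H) = -5*5 = -25)
(x + 43)*a(p(-4)) = (-35 + 43)*(-5) = 8*(-5) = -40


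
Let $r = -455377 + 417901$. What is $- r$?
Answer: $37476$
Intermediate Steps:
$r = -37476$
$- r = \left(-1\right) \left(-37476\right) = 37476$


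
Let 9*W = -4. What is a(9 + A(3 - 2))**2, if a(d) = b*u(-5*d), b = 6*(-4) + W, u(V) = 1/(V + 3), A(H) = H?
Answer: 48400/178929 ≈ 0.27050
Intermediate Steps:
W = -4/9 (W = (1/9)*(-4) = -4/9 ≈ -0.44444)
u(V) = 1/(3 + V)
b = -220/9 (b = 6*(-4) - 4/9 = -24 - 4/9 = -220/9 ≈ -24.444)
a(d) = -220/(9*(3 - 5*d))
a(9 + A(3 - 2))**2 = (220/(9*(-3 + 5*(9 + (3 - 2)))))**2 = (220/(9*(-3 + 5*(9 + 1))))**2 = (220/(9*(-3 + 5*10)))**2 = (220/(9*(-3 + 50)))**2 = ((220/9)/47)**2 = ((220/9)*(1/47))**2 = (220/423)**2 = 48400/178929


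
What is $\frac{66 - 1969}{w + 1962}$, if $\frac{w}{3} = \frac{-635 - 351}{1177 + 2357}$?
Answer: $- \frac{1120867}{1155125} \approx -0.97034$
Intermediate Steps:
$w = - \frac{493}{589}$ ($w = 3 \frac{-635 - 351}{1177 + 2357} = 3 \frac{-635 + \left(-583 + 232\right)}{3534} = 3 \left(-635 - 351\right) \frac{1}{3534} = 3 \left(\left(-986\right) \frac{1}{3534}\right) = 3 \left(- \frac{493}{1767}\right) = - \frac{493}{589} \approx -0.83701$)
$\frac{66 - 1969}{w + 1962} = \frac{66 - 1969}{- \frac{493}{589} + 1962} = - \frac{1903}{\frac{1155125}{589}} = \left(-1903\right) \frac{589}{1155125} = - \frac{1120867}{1155125}$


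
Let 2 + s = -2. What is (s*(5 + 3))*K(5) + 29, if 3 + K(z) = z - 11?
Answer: 317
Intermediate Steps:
K(z) = -14 + z (K(z) = -3 + (z - 11) = -3 + (-11 + z) = -14 + z)
s = -4 (s = -2 - 2 = -4)
(s*(5 + 3))*K(5) + 29 = (-4*(5 + 3))*(-14 + 5) + 29 = -4*8*(-9) + 29 = -32*(-9) + 29 = 288 + 29 = 317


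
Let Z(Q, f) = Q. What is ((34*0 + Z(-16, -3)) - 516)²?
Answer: 283024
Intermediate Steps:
((34*0 + Z(-16, -3)) - 516)² = ((34*0 - 16) - 516)² = ((0 - 16) - 516)² = (-16 - 516)² = (-532)² = 283024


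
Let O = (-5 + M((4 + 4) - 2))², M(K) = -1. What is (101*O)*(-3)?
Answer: -10908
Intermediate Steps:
O = 36 (O = (-5 - 1)² = (-6)² = 36)
(101*O)*(-3) = (101*36)*(-3) = 3636*(-3) = -10908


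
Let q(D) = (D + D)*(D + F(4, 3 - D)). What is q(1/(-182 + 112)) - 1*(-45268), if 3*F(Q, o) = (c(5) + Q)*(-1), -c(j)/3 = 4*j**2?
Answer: 332699083/7350 ≈ 45265.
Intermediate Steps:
c(j) = -12*j**2
F(Q, o) = 100 - Q/3 (F(Q, o) = ((-12*5**2 + Q)*(-1))/3 = ((-12*25 + Q)*(-1))/3 = ((-300 + Q)*(-1))/3 = (300 - Q)/3 = 100 - Q/3)
q(D) = 2*D*(296/3 + D) (q(D) = (D + D)*(D + (100 - 1/3*4)) = (2*D)*(D + (100 - 4/3)) = (2*D)*(D + 296/3) = (2*D)*(296/3 + D) = 2*D*(296/3 + D))
q(1/(-182 + 112)) - 1*(-45268) = 2*(296 + 3/(-182 + 112))/(3*(-182 + 112)) - 1*(-45268) = (2/3)*(296 + 3/(-70))/(-70) + 45268 = (2/3)*(-1/70)*(296 + 3*(-1/70)) + 45268 = (2/3)*(-1/70)*(296 - 3/70) + 45268 = (2/3)*(-1/70)*(20717/70) + 45268 = -20717/7350 + 45268 = 332699083/7350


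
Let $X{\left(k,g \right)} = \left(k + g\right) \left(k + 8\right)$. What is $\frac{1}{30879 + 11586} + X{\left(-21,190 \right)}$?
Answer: $- \frac{93295604}{42465} \approx -2197.0$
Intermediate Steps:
$X{\left(k,g \right)} = \left(8 + k\right) \left(g + k\right)$ ($X{\left(k,g \right)} = \left(g + k\right) \left(8 + k\right) = \left(8 + k\right) \left(g + k\right)$)
$\frac{1}{30879 + 11586} + X{\left(-21,190 \right)} = \frac{1}{30879 + 11586} + \left(\left(-21\right)^{2} + 8 \cdot 190 + 8 \left(-21\right) + 190 \left(-21\right)\right) = \frac{1}{42465} + \left(441 + 1520 - 168 - 3990\right) = \frac{1}{42465} - 2197 = - \frac{93295604}{42465}$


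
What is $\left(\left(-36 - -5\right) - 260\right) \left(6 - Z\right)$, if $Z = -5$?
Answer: $-3201$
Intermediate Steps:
$\left(\left(-36 - -5\right) - 260\right) \left(6 - Z\right) = \left(\left(-36 - -5\right) - 260\right) \left(6 - -5\right) = \left(\left(-36 + \left(-1 + 6\right)\right) - 260\right) \left(6 + 5\right) = \left(\left(-36 + 5\right) - 260\right) 11 = \left(-31 - 260\right) 11 = \left(-291\right) 11 = -3201$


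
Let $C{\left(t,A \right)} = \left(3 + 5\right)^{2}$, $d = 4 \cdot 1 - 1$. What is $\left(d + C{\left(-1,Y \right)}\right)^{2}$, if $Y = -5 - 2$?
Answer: $4489$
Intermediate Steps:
$d = 3$ ($d = 4 - 1 = 3$)
$Y = -7$
$C{\left(t,A \right)} = 64$ ($C{\left(t,A \right)} = 8^{2} = 64$)
$\left(d + C{\left(-1,Y \right)}\right)^{2} = \left(3 + 64\right)^{2} = 67^{2} = 4489$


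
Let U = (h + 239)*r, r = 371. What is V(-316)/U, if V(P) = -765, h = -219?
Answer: -153/1484 ≈ -0.10310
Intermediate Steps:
U = 7420 (U = (-219 + 239)*371 = 20*371 = 7420)
V(-316)/U = -765/7420 = -765*1/7420 = -153/1484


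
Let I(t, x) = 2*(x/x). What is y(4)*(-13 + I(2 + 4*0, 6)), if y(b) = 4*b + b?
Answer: -220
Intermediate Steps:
y(b) = 5*b
I(t, x) = 2 (I(t, x) = 2*1 = 2)
y(4)*(-13 + I(2 + 4*0, 6)) = (5*4)*(-13 + 2) = 20*(-11) = -220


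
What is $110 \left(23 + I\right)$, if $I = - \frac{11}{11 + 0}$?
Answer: $2420$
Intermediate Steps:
$I = -1$ ($I = - \frac{11}{11} = \left(-11\right) \frac{1}{11} = -1$)
$110 \left(23 + I\right) = 110 \left(23 - 1\right) = 110 \cdot 22 = 2420$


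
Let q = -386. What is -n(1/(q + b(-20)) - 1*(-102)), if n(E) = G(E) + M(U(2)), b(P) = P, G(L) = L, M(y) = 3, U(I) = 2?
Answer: -42629/406 ≈ -105.00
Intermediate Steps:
n(E) = 3 + E (n(E) = E + 3 = 3 + E)
-n(1/(q + b(-20)) - 1*(-102)) = -(3 + (1/(-386 - 20) - 1*(-102))) = -(3 + (1/(-406) + 102)) = -(3 + (-1/406 + 102)) = -(3 + 41411/406) = -1*42629/406 = -42629/406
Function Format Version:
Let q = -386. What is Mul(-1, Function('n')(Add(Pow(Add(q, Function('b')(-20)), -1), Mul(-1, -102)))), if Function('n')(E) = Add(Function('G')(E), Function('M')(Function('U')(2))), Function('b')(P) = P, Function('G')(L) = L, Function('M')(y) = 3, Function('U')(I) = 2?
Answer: Rational(-42629, 406) ≈ -105.00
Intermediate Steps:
Function('n')(E) = Add(3, E) (Function('n')(E) = Add(E, 3) = Add(3, E))
Mul(-1, Function('n')(Add(Pow(Add(q, Function('b')(-20)), -1), Mul(-1, -102)))) = Mul(-1, Add(3, Add(Pow(Add(-386, -20), -1), Mul(-1, -102)))) = Mul(-1, Add(3, Add(Pow(-406, -1), 102))) = Mul(-1, Add(3, Add(Rational(-1, 406), 102))) = Mul(-1, Add(3, Rational(41411, 406))) = Mul(-1, Rational(42629, 406)) = Rational(-42629, 406)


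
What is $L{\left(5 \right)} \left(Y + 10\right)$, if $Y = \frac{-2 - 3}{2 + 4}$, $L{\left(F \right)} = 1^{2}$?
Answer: $\frac{55}{6} \approx 9.1667$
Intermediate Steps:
$L{\left(F \right)} = 1$
$Y = - \frac{5}{6} \approx -0.83333$
$L{\left(5 \right)} \left(Y + 10\right) = 1 \left(- \frac{5}{6} + 10\right) = 1 \cdot \frac{55}{6} = \frac{55}{6}$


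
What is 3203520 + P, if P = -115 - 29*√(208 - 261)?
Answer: 3203405 - 29*I*√53 ≈ 3.2034e+6 - 211.12*I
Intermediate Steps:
P = -115 - 29*I*√53 ≈ -115.0 - 211.12*I
3203520 + P = 3203520 + (-115 - 29*I*√53) = 3203405 - 29*I*√53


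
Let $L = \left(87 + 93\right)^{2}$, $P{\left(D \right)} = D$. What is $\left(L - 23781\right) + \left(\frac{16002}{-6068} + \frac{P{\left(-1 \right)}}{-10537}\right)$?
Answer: $\frac{6718505639}{779738} \approx 8616.4$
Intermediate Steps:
$L = 32400$ ($L = 180^{2} = 32400$)
$\left(L - 23781\right) + \left(\frac{16002}{-6068} + \frac{P{\left(-1 \right)}}{-10537}\right) = \left(32400 - 23781\right) + \left(\frac{16002}{-6068} - \frac{1}{-10537}\right) = 8619 + \left(16002 \left(- \frac{1}{6068}\right) - - \frac{1}{10537}\right) = 8619 + \left(- \frac{8001}{3034} + \frac{1}{10537}\right) = 8619 - \frac{2056183}{779738} = \frac{6718505639}{779738}$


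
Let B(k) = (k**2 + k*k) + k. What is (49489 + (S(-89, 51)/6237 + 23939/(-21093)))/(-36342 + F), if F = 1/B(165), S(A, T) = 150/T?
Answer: -61057424933124020/44838242897562387 ≈ -1.3617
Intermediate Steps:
B(k) = k + 2*k**2 (B(k) = (k**2 + k**2) + k = 2*k**2 + k = k + 2*k**2)
F = 1/54615 (F = 1/(165*(1 + 2*165)) = 1/(165*(1 + 330)) = 1/(165*331) = 1/54615 ≈ 1.8310e-5)
(49489 + (S(-89, 51)/6237 + 23939/(-21093)))/(-36342 + F) = (49489 + ((150/51)/6237 + 23939/(-21093)))/(-36342 + 1/54615) = (49489 + ((150*(1/51))*(1/6237) + 23939*(-1/21093)))/(-1984818329/54615) = (49489 + ((50/17)*(1/6237) - 23939/21093))*(-54615/1984818329) = (49489 + (50/106029 - 23939/21093))*(-54615/1984818329) = (49489 - 845724527/745489899)*(-54615/1984818329) = (36892703887084/745489899)*(-54615/1984818329) = -61057424933124020/44838242897562387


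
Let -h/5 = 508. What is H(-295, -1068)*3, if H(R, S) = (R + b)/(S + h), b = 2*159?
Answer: -69/3608 ≈ -0.019124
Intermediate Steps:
h = -2540 (h = -5*508 = -2540)
b = 318
H(R, S) = (318 + R)/(-2540 + S) (H(R, S) = (R + 318)/(S - 2540) = (318 + R)/(-2540 + S))
H(-295, -1068)*3 = ((318 - 295)/(-2540 - 1068))*3 = (23/(-3608))*3 = -1/3608*23*3 = -23/3608*3 = -69/3608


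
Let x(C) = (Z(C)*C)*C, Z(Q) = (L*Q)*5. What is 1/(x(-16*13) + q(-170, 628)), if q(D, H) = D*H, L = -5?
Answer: 1/224866040 ≈ 4.4471e-9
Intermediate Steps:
Z(Q) = -25*Q (Z(Q) = -5*Q*5 = -25*Q)
x(C) = -25*C³ (x(C) = ((-25*C)*C)*C = (-25*C²)*C = -25*C³)
1/(x(-16*13) + q(-170, 628)) = 1/(-25*(-16*13)³ - 170*628) = 1/(-25*(-208)³ - 106760) = 1/(-25*(-8998912) - 106760) = 1/(224972800 - 106760) = 1/224866040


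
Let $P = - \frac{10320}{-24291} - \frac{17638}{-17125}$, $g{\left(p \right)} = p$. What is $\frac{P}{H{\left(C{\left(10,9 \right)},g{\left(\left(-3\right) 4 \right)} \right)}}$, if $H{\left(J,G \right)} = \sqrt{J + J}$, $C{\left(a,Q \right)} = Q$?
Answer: $\frac{100862443 \sqrt{2}}{415983375} \approx 0.3429$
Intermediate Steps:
$H{\left(J,G \right)} = \sqrt{2} \sqrt{J}$ ($H{\left(J,G \right)} = \sqrt{2 J} = \sqrt{2} \sqrt{J}$)
$P = \frac{201724886}{138661125}$ ($P = \left(-10320\right) \left(- \frac{1}{24291}\right) - - \frac{17638}{17125} = \frac{3440}{8097} + \frac{17638}{17125} = \frac{201724886}{138661125} \approx 1.4548$)
$\frac{P}{H{\left(C{\left(10,9 \right)},g{\left(\left(-3\right) 4 \right)} \right)}} = \frac{201724886}{138661125 \sqrt{2} \sqrt{9}} = \frac{201724886}{138661125 \sqrt{2} \cdot 3} = \frac{201724886}{138661125 \cdot 3 \sqrt{2}} = \frac{201724886 \frac{\sqrt{2}}{6}}{138661125} = \frac{100862443 \sqrt{2}}{415983375}$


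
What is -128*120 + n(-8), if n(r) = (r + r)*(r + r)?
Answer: -15104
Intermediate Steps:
n(r) = 4*r**2 (n(r) = (2*r)*(2*r) = 4*r**2)
-128*120 + n(-8) = -128*120 + 4*(-8)**2 = -15360 + 4*64 = -15360 + 256 = -15104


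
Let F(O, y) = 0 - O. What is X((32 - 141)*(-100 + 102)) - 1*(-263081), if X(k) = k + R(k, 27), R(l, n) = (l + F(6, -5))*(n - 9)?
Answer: 258831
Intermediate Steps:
F(O, y) = -O
R(l, n) = (-9 + n)*(-6 + l) (R(l, n) = (l - 1*6)*(n - 9) = (l - 6)*(-9 + n) = (-6 + l)*(-9 + n) = (-9 + n)*(-6 + l))
X(k) = -108 + 19*k (X(k) = k + (54 - 9*k - 6*27 + k*27) = k + (54 - 9*k - 162 + 27*k) = k + (-108 + 18*k) = -108 + 19*k)
X((32 - 141)*(-100 + 102)) - 1*(-263081) = (-108 + 19*((32 - 141)*(-100 + 102))) - 1*(-263081) = (-108 + 19*(-109*2)) + 263081 = (-108 + 19*(-218)) + 263081 = (-108 - 4142) + 263081 = -4250 + 263081 = 258831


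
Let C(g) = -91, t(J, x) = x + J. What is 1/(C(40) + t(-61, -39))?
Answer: -1/191 ≈ -0.0052356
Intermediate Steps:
t(J, x) = J + x
1/(C(40) + t(-61, -39)) = 1/(-91 + (-61 - 39)) = 1/(-91 - 100) = 1/(-191) = -1/191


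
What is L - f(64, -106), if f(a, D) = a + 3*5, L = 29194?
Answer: 29115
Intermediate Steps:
f(a, D) = 15 + a (f(a, D) = a + 15 = 15 + a)
L - f(64, -106) = 29194 - (15 + 64) = 29194 - 1*79 = 29194 - 79 = 29115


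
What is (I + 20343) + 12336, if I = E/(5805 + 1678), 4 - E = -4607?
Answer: 244541568/7483 ≈ 32680.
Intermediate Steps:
E = 4611 (E = 4 - 1*(-4607) = 4 + 4607 = 4611)
I = 4611/7483 (I = 4611/(5805 + 1678) = 4611/7483 ≈ 0.61620)
(I + 20343) + 12336 = (4611/7483 + 20343) + 12336 = 152231280/7483 + 12336 = 244541568/7483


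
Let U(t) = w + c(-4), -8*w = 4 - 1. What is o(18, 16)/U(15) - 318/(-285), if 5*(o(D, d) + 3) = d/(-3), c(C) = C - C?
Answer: 10226/855 ≈ 11.960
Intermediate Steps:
c(C) = 0
o(D, d) = -3 - d/15 (o(D, d) = -3 + (d/(-3))/5 = -3 + (d*(-⅓))/5 = -3 + (-d/3)/5 = -3 - d/15)
w = -3/8 (w = -(4 - 1)/8 = -⅛*3 = -3/8 ≈ -0.37500)
U(t) = -3/8 (U(t) = -3/8 + 0 = -3/8)
o(18, 16)/U(15) - 318/(-285) = (-3 - 1/15*16)/(-3/8) - 318/(-285) = (-3 - 16/15)*(-8/3) - 318*(-1/285) = -61/15*(-8/3) + 106/95 = 488/45 + 106/95 = 10226/855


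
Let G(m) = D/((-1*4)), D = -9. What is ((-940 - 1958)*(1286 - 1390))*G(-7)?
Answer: 678132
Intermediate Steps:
G(m) = 9/4 (G(m) = -9/((-1*4)) = -9/(-4) = -9*(-¼) = 9/4)
((-940 - 1958)*(1286 - 1390))*G(-7) = ((-940 - 1958)*(1286 - 1390))*(9/4) = -2898*(-104)*(9/4) = 301392*(9/4) = 678132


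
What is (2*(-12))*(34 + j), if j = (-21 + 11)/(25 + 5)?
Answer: -808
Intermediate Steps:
j = -⅓ (j = -10/30 = -10*1/30 = -⅓ ≈ -0.33333)
(2*(-12))*(34 + j) = (2*(-12))*(34 - ⅓) = -24*101/3 = -808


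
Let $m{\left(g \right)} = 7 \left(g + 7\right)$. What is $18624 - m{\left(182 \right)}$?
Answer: $17301$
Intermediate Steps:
$m{\left(g \right)} = 49 + 7 g$ ($m{\left(g \right)} = 7 \left(7 + g\right) = 49 + 7 g$)
$18624 - m{\left(182 \right)} = 18624 - \left(49 + 7 \cdot 182\right) = 18624 - \left(49 + 1274\right) = 18624 - 1323 = 17301$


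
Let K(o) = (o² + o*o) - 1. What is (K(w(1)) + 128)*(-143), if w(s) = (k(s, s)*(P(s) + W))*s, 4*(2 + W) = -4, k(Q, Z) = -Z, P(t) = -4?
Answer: -32175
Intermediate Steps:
W = -3 (W = -2 + (¼)*(-4) = -2 - 1 = -3)
w(s) = 7*s² (w(s) = ((-s)*(-4 - 3))*s = (-s*(-7))*s = (7*s)*s = 7*s²)
K(o) = -1 + 2*o² (K(o) = (o² + o²) - 1 = 2*o² - 1 = -1 + 2*o²)
(K(w(1)) + 128)*(-143) = ((-1 + 2*(7*1²)²) + 128)*(-143) = ((-1 + 2*(7*1)²) + 128)*(-143) = ((-1 + 2*7²) + 128)*(-143) = ((-1 + 2*49) + 128)*(-143) = ((-1 + 98) + 128)*(-143) = (97 + 128)*(-143) = 225*(-143) = -32175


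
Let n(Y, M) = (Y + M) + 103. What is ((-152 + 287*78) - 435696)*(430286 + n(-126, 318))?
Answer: -178028881422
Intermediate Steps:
n(Y, M) = 103 + M + Y (n(Y, M) = (M + Y) + 103 = 103 + M + Y)
((-152 + 287*78) - 435696)*(430286 + n(-126, 318)) = ((-152 + 287*78) - 435696)*(430286 + (103 + 318 - 126)) = ((-152 + 22386) - 435696)*(430286 + 295) = (22234 - 435696)*430581 = -413462*430581 = -178028881422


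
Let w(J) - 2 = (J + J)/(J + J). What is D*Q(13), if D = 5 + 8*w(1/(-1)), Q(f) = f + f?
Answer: 754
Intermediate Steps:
w(J) = 3 (w(J) = 2 + (J + J)/(J + J) = 2 + (2*J)/((2*J)) = 2 + (2*J)*(1/(2*J)) = 2 + 1 = 3)
Q(f) = 2*f
D = 29 (D = 5 + 8*3 = 5 + 24 = 29)
D*Q(13) = 29*(2*13) = 29*26 = 754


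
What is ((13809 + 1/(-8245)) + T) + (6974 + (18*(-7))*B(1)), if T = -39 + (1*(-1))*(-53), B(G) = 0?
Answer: 171471264/8245 ≈ 20797.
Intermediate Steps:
T = 14 (T = -39 - 1*(-53) = -39 + 53 = 14)
((13809 + 1/(-8245)) + T) + (6974 + (18*(-7))*B(1)) = ((13809 + 1/(-8245)) + 14) + (6974 + (18*(-7))*0) = ((13809 - 1/8245) + 14) + (6974 - 126*0) = (113855204/8245 + 14) + (6974 + 0) = 113970634/8245 + 6974 = 171471264/8245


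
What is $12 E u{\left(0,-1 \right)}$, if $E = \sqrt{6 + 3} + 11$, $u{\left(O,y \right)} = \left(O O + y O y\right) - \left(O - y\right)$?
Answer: $-168$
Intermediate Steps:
$u{\left(O,y \right)} = y + O^{2} - O + O y^{2}$ ($u{\left(O,y \right)} = \left(O^{2} + O y y\right) - \left(O - y\right) = \left(O^{2} + O y^{2}\right) - \left(O - y\right) = y + O^{2} - O + O y^{2}$)
$E = 14$ ($E = \sqrt{9} + 11 = 3 + 11 = 14$)
$12 E u{\left(0,-1 \right)} = 12 \cdot 14 \left(-1 + 0^{2} - 0 + 0 \left(-1\right)^{2}\right) = 168 \left(-1 + 0 + 0 + 0 \cdot 1\right) = 168 \left(-1 + 0 + 0 + 0\right) = 168 \left(-1\right) = -168$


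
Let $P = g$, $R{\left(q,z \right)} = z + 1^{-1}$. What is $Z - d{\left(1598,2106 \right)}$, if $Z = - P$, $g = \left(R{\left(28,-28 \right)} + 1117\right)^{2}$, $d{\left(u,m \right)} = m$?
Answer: $-1190206$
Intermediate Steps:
$R{\left(q,z \right)} = 1 + z$ ($R{\left(q,z \right)} = z + 1 = 1 + z$)
$g = 1188100$ ($g = \left(\left(1 - 28\right) + 1117\right)^{2} = \left(-27 + 1117\right)^{2} = 1090^{2} = 1188100$)
$P = 1188100$
$Z = -1188100$ ($Z = \left(-1\right) 1188100 = -1188100$)
$Z - d{\left(1598,2106 \right)} = -1188100 - 2106 = -1190206$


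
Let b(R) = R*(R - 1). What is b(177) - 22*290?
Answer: 24772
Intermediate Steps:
b(R) = R*(-1 + R)
b(177) - 22*290 = 177*(-1 + 177) - 22*290 = 177*176 - 6380 = 31152 - 6380 = 24772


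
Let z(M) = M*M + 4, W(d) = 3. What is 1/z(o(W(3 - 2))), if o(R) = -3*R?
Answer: 1/85 ≈ 0.011765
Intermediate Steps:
z(M) = 4 + M² (z(M) = M² + 4 = 4 + M²)
1/z(o(W(3 - 2))) = 1/(4 + (-3*3)²) = 1/(4 + (-9)²) = 1/(4 + 81) = 1/85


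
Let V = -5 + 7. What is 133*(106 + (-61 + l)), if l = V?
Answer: 6251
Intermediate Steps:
V = 2
l = 2
133*(106 + (-61 + l)) = 133*(106 + (-61 + 2)) = 133*(106 - 59) = 133*47 = 6251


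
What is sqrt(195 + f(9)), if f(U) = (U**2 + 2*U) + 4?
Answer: sqrt(298) ≈ 17.263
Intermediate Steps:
f(U) = 4 + U**2 + 2*U
sqrt(195 + f(9)) = sqrt(195 + (4 + 9**2 + 2*9)) = sqrt(195 + (4 + 81 + 18)) = sqrt(195 + 103) = sqrt(298)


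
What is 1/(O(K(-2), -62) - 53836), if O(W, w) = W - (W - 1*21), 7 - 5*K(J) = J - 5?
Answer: -1/53815 ≈ -1.8582e-5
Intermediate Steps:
K(J) = 12/5 - J/5 (K(J) = 7/5 - (J - 5)/5 = 7/5 - (-5 + J)/5 = 7/5 + (1 - J/5) = 12/5 - J/5)
O(W, w) = 21 (O(W, w) = W - (W - 21) = W - (-21 + W) = W + (21 - W) = 21)
1/(O(K(-2), -62) - 53836) = 1/(21 - 53836) = 1/(-53815) = -1/53815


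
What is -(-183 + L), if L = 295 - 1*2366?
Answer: 2254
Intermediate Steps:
L = -2071 (L = 295 - 2366 = -2071)
-(-183 + L) = -(-183 - 2071) = -1*(-2254) = 2254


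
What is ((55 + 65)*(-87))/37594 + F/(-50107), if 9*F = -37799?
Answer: -1643519057/8476751511 ≈ -0.19389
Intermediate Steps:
F = -37799/9 (F = (⅑)*(-37799) = -37799/9 ≈ -4199.9)
((55 + 65)*(-87))/37594 + F/(-50107) = ((55 + 65)*(-87))/37594 - 37799/9/(-50107) = (120*(-87))*(1/37594) - 37799/9*(-1/50107) = -10440*1/37594 + 37799/450963 = -5220/18797 + 37799/450963 = -1643519057/8476751511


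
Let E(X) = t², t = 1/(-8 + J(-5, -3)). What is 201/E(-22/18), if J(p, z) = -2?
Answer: 20100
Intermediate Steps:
t = -⅒ (t = 1/(-8 - 2) = 1/(-10) = -⅒ ≈ -0.10000)
E(X) = 1/100 (E(X) = (-⅒)² = 1/100)
201/E(-22/18) = 201/(1/100) = 201*100 = 20100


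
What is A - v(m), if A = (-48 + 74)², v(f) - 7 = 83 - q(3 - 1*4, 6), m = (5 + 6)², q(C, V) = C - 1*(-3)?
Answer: 588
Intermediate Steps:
q(C, V) = 3 + C (q(C, V) = C + 3 = 3 + C)
m = 121 (m = 11² = 121)
v(f) = 88 (v(f) = 7 + (83 - (3 + (3 - 1*4))) = 7 + (83 - (3 + (3 - 4))) = 7 + (83 - (3 - 1)) = 7 + (83 - 1*2) = 7 + (83 - 2) = 7 + 81 = 88)
A = 676 (A = 26² = 676)
A - v(m) = 676 - 1*88 = 676 - 88 = 588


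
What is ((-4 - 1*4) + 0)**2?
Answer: 64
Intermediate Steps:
((-4 - 1*4) + 0)**2 = ((-4 - 4) + 0)**2 = (-8 + 0)**2 = (-8)**2 = 64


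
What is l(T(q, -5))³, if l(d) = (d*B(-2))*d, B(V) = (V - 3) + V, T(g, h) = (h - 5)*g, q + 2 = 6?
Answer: -1404928000000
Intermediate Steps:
q = 4 (q = -2 + 6 = 4)
T(g, h) = g*(-5 + h) (T(g, h) = (-5 + h)*g = g*(-5 + h))
B(V) = -3 + 2*V (B(V) = (-3 + V) + V = -3 + 2*V)
l(d) = -7*d² (l(d) = (d*(-3 + 2*(-2)))*d = (d*(-3 - 4))*d = (d*(-7))*d = (-7*d)*d = -7*d²)
l(T(q, -5))³ = (-7*16*(-5 - 5)²)³ = (-7*(4*(-10))²)³ = (-7*(-40)²)³ = (-7*1600)³ = (-11200)³ = -1404928000000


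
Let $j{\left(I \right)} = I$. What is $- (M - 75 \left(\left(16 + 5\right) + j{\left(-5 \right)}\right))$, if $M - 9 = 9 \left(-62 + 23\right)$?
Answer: $1542$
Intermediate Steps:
$M = -342$ ($M = 9 + 9 \left(-62 + 23\right) = 9 + 9 \left(-39\right) = 9 - 351 = -342$)
$- (M - 75 \left(\left(16 + 5\right) + j{\left(-5 \right)}\right)) = - (-342 - 75 \left(\left(16 + 5\right) - 5\right)) = - (-342 - 75 \left(21 - 5\right)) = - (-342 - 75 \cdot 16) = - (-342 - 1200) = \left(-1\right) \left(-1542\right) = 1542$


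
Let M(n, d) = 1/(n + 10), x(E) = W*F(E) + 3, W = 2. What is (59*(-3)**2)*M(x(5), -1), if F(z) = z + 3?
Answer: 531/29 ≈ 18.310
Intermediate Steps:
F(z) = 3 + z
x(E) = 9 + 2*E (x(E) = 2*(3 + E) + 3 = (6 + 2*E) + 3 = 9 + 2*E)
M(n, d) = 1/(10 + n)
(59*(-3)**2)*M(x(5), -1) = (59*(-3)**2)/(10 + (9 + 2*5)) = (59*9)/(10 + (9 + 10)) = 531/(10 + 19) = 531/29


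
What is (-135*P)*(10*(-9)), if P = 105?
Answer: 1275750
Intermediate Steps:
(-135*P)*(10*(-9)) = (-135*105)*(10*(-9)) = -14175*(-90) = 1275750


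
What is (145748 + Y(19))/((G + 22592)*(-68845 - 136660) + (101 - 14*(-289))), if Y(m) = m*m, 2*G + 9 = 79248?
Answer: -97406/8523180107 ≈ -1.1428e-5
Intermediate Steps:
G = 79239/2 (G = -9/2 + (½)*79248 = -9/2 + 39624 = 79239/2 ≈ 39620.)
Y(m) = m²
(145748 + Y(19))/((G + 22592)*(-68845 - 136660) + (101 - 14*(-289))) = (145748 + 19²)/((79239/2 + 22592)*(-68845 - 136660) + (101 - 14*(-289))) = (145748 + 361)/((124423/2)*(-205505) + (101 + 4046)) = 146109/(-25569548615/2 + 4147) = 146109/(-25569540321/2) = 146109*(-2/25569540321) = -97406/8523180107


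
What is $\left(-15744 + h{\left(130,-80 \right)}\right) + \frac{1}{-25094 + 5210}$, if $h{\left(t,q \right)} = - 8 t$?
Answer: $- \frac{333733057}{19884} \approx -16784.0$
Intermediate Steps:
$\left(-15744 + h{\left(130,-80 \right)}\right) + \frac{1}{-25094 + 5210} = \left(-15744 - 1040\right) + \frac{1}{-25094 + 5210} = \left(-15744 - 1040\right) + \frac{1}{-19884} = -16784 - \frac{1}{19884} = - \frac{333733057}{19884}$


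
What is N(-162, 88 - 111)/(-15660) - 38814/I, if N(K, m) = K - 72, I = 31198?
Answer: -16681303/13571130 ≈ -1.2292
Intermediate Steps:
N(K, m) = -72 + K
N(-162, 88 - 111)/(-15660) - 38814/I = (-72 - 162)/(-15660) - 38814/31198 = -234*(-1/15660) - 38814*1/31198 = 13/870 - 19407/15599 = -16681303/13571130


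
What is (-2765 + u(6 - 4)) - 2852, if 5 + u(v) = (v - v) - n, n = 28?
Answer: -5650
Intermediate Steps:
u(v) = -33 (u(v) = -5 + ((v - v) - 1*28) = -5 + (0 - 28) = -5 - 28 = -33)
(-2765 + u(6 - 4)) - 2852 = (-2765 - 33) - 2852 = -2798 - 2852 = -5650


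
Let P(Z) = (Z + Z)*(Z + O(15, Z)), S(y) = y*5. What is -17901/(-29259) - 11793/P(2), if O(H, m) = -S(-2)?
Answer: -12747857/52016 ≈ -245.08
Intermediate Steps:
S(y) = 5*y
O(H, m) = 10 (O(H, m) = -5*(-2) = -1*(-10) = 10)
P(Z) = 2*Z*(10 + Z) (P(Z) = (Z + Z)*(Z + 10) = (2*Z)*(10 + Z) = 2*Z*(10 + Z))
-17901/(-29259) - 11793/P(2) = -17901/(-29259) - 11793*1/(4*(10 + 2)) = -17901*(-1/29259) - 11793/(2*2*12) = 1989/3251 - 11793/48 = 1989/3251 - 11793*1/48 = 1989/3251 - 3931/16 = -12747857/52016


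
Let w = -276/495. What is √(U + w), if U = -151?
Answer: I*√4126155/165 ≈ 12.311*I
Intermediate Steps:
w = -92/165 (w = -276*1/495 = -92/165 ≈ -0.55758)
√(U + w) = √(-151 - 92/165) = √(-25007/165) = I*√4126155/165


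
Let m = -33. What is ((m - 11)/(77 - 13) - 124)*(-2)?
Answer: 1995/8 ≈ 249.38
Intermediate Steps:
((m - 11)/(77 - 13) - 124)*(-2) = ((-33 - 11)/(77 - 13) - 124)*(-2) = (-44/64 - 124)*(-2) = (-44*1/64 - 124)*(-2) = (-11/16 - 124)*(-2) = -1995/16*(-2) = 1995/8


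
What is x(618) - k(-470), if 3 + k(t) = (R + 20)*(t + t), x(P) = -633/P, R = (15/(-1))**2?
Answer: 47442207/206 ≈ 2.3030e+5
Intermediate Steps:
R = 225 (R = (15*(-1))**2 = (-15)**2 = 225)
k(t) = -3 + 490*t (k(t) = -3 + (225 + 20)*(t + t) = -3 + 245*(2*t) = -3 + 490*t)
x(618) - k(-470) = -633/618 - (-3 + 490*(-470)) = -633*1/618 - (-3 - 230300) = -211/206 - 1*(-230303) = -211/206 + 230303 = 47442207/206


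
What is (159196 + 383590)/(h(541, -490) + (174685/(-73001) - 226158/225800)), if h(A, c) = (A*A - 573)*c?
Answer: -4473540656739400/1179674774447484579 ≈ -0.0037922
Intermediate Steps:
h(A, c) = c*(-573 + A²) (h(A, c) = (A² - 573)*c = (-573 + A²)*c = c*(-573 + A²))
(159196 + 383590)/(h(541, -490) + (174685/(-73001) - 226158/225800)) = (159196 + 383590)/(-490*(-573 + 541²) + (174685/(-73001) - 226158/225800)) = 542786/(-490*(-573 + 292681) + (174685*(-1/73001) - 226158*1/225800)) = 542786/(-490*292108 + (-174685/73001 - 113079/112900)) = 542786/(-143132920 - 27976816579/8241812900) = 542786/(-1179674774447484579/8241812900) = 542786*(-8241812900/1179674774447484579) = -4473540656739400/1179674774447484579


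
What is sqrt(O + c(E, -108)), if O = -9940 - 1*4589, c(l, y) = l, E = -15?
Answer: 12*I*sqrt(101) ≈ 120.6*I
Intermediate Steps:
O = -14529 (O = -9940 - 4589 = -14529)
sqrt(O + c(E, -108)) = sqrt(-14529 - 15) = sqrt(-14544) = 12*I*sqrt(101)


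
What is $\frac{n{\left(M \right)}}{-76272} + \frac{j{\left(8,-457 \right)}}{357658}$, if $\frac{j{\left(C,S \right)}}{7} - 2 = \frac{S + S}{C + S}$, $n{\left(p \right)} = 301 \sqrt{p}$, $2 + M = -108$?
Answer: $\frac{906}{11470603} - \frac{43 i \sqrt{110}}{10896} \approx 7.8985 \cdot 10^{-5} - 0.04139 i$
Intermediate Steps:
$M = -110$ ($M = -2 - 108 = -110$)
$j{\left(C,S \right)} = 14 + \frac{14 S}{C + S}$ ($j{\left(C,S \right)} = 14 + 7 \frac{S + S}{C + S} = 14 + 7 \frac{2 S}{C + S} = 14 + \frac{14 S}{C + S}$)
$\frac{n{\left(M \right)}}{-76272} + \frac{j{\left(8,-457 \right)}}{357658} = \frac{301 \sqrt{-110}}{-76272} + \frac{14 \frac{1}{8 - 457} \left(8 + 2 \left(-457\right)\right)}{357658} = 301 i \sqrt{110} \left(- \frac{1}{76272}\right) + \frac{14 \left(8 - 914\right)}{-449} \cdot \frac{1}{357658} = 301 i \sqrt{110} \left(- \frac{1}{76272}\right) + 14 \left(- \frac{1}{449}\right) \left(-906\right) \frac{1}{357658} = - \frac{43 i \sqrt{110}}{10896} + \frac{12684}{449} \cdot \frac{1}{357658} = - \frac{43 i \sqrt{110}}{10896} + \frac{906}{11470603} = \frac{906}{11470603} - \frac{43 i \sqrt{110}}{10896}$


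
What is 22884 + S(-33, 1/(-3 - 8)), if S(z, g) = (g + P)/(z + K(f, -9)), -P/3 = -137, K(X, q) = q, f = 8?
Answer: 5283944/231 ≈ 22874.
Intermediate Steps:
P = 411 (P = -3*(-137) = 411)
S(z, g) = (411 + g)/(-9 + z) (S(z, g) = (g + 411)/(z - 9) = (411 + g)/(-9 + z))
22884 + S(-33, 1/(-3 - 8)) = 22884 + (411 + 1/(-3 - 8))/(-9 - 33) = 22884 + (411 + 1/(-11))/(-42) = 22884 - (411 - 1/11)/42 = 22884 - 1/42*4520/11 = 22884 - 2260/231 = 5283944/231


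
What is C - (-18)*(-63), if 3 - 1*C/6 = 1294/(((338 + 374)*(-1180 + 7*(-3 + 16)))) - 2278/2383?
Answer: -170951594839/153975162 ≈ -1110.3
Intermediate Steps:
C = 3656238869/153975162 (C = 18 - 6*(1294/(((338 + 374)*(-1180 + 7*(-3 + 16)))) - 2278/2383) = 18 - 6*(1294/((712*(-1180 + 7*13))) - 2278*1/2383) = 18 - 6*(1294/((712*(-1180 + 91))) - 2278/2383) = 18 - 6*(1294/((712*(-1089))) - 2278/2383) = 18 - 6*(1294/(-775368) - 2278/2383) = 18 - 6*(1294*(-1/775368) - 2278/2383) = 18 - 6*(-647/387684 - 2278/2383) = 18 - 6*(-884685953/923850972) = 18 + 884685953/153975162 = 3656238869/153975162 ≈ 23.746)
C - (-18)*(-63) = 3656238869/153975162 - (-18)*(-63) = 3656238869/153975162 - 1*1134 = 3656238869/153975162 - 1134 = -170951594839/153975162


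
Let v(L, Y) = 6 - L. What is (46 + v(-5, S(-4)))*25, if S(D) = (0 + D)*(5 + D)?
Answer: 1425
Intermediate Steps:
S(D) = D*(5 + D)
(46 + v(-5, S(-4)))*25 = (46 + (6 - 1*(-5)))*25 = (46 + (6 + 5))*25 = (46 + 11)*25 = 57*25 = 1425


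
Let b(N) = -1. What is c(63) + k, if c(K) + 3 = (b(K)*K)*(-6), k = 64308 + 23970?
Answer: 88653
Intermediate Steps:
k = 88278
c(K) = -3 + 6*K (c(K) = -3 - K*(-6) = -3 + 6*K)
c(63) + k = (-3 + 6*63) + 88278 = (-3 + 378) + 88278 = 375 + 88278 = 88653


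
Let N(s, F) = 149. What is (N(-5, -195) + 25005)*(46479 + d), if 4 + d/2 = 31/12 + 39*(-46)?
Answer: 3236426833/3 ≈ 1.0788e+9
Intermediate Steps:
d = -21545/6 (d = -8 + 2*(31/12 + 39*(-46)) = -8 + 2*(31*(1/12) - 1794) = -8 + 2*(31/12 - 1794) = -8 + 2*(-21497/12) = -8 - 21497/6 = -21545/6 ≈ -3590.8)
(N(-5, -195) + 25005)*(46479 + d) = (149 + 25005)*(46479 - 21545/6) = 25154*(257329/6) = 3236426833/3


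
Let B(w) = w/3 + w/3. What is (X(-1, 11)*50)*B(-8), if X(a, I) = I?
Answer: -8800/3 ≈ -2933.3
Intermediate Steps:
B(w) = 2*w/3 (B(w) = w*(⅓) + w*(⅓) = w/3 + w/3 = 2*w/3)
(X(-1, 11)*50)*B(-8) = (11*50)*((⅔)*(-8)) = 550*(-16/3) = -8800/3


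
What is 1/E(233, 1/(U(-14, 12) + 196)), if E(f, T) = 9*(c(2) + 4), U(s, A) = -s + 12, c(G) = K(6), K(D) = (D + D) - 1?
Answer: 1/135 ≈ 0.0074074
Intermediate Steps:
K(D) = -1 + 2*D (K(D) = 2*D - 1 = -1 + 2*D)
c(G) = 11 (c(G) = -1 + 2*6 = -1 + 12 = 11)
U(s, A) = 12 - s
E(f, T) = 135 (E(f, T) = 9*(11 + 4) = 9*15 = 135)
1/E(233, 1/(U(-14, 12) + 196)) = 1/135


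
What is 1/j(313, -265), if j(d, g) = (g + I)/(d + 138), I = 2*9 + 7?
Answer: -451/240 ≈ -1.8792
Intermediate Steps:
I = 25 (I = 18 + 7 = 25)
j(d, g) = (25 + g)/(138 + d) (j(d, g) = (g + 25)/(d + 138) = (25 + g)/(138 + d))
1/j(313, -265) = 1/((25 - 265)/(138 + 313)) = 1/(-240/451) = -451/240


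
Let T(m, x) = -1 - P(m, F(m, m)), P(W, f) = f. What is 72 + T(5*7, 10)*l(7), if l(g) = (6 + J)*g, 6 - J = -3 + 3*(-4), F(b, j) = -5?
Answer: 828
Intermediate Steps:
J = 21 (J = 6 - (-3 + 3*(-4)) = 6 - (-3 - 12) = 6 - 1*(-15) = 6 + 15 = 21)
T(m, x) = 4 (T(m, x) = -1 - 1*(-5) = -1 + 5 = 4)
l(g) = 27*g (l(g) = (6 + 21)*g = 27*g)
72 + T(5*7, 10)*l(7) = 72 + 4*(27*7) = 72 + 4*189 = 72 + 756 = 828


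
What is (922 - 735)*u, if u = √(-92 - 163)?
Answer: 187*I*√255 ≈ 2986.2*I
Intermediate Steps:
u = I*√255 (u = √(-255) = I*√255 ≈ 15.969*I)
(922 - 735)*u = (922 - 735)*(I*√255) = 187*(I*√255) = 187*I*√255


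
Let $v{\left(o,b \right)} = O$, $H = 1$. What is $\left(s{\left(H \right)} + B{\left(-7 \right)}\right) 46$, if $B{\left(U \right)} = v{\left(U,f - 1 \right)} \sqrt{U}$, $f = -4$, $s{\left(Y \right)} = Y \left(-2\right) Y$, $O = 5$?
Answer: $-92 + 230 i \sqrt{7} \approx -92.0 + 608.52 i$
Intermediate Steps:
$s{\left(Y \right)} = - 2 Y^{2}$ ($s{\left(Y \right)} = - 2 Y Y = - 2 Y^{2}$)
$v{\left(o,b \right)} = 5$
$B{\left(U \right)} = 5 \sqrt{U}$
$\left(s{\left(H \right)} + B{\left(-7 \right)}\right) 46 = \left(- 2 \cdot 1^{2} + 5 \sqrt{-7}\right) 46 = \left(\left(-2\right) 1 + 5 i \sqrt{7}\right) 46 = \left(-2 + 5 i \sqrt{7}\right) 46 = -92 + 230 i \sqrt{7}$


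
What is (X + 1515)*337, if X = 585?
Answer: 707700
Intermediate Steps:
(X + 1515)*337 = (585 + 1515)*337 = 2100*337 = 707700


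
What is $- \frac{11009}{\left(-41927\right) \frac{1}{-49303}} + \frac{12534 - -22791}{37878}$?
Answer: $- \frac{6852605264677}{529370302} \approx -12945.0$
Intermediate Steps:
$- \frac{11009}{\left(-41927\right) \frac{1}{-49303}} + \frac{12534 - -22791}{37878} = - \frac{11009}{\left(-41927\right) \left(- \frac{1}{49303}\right)} + \left(12534 + 22791\right) \frac{1}{37878} = - \frac{11009}{\frac{41927}{49303}} + 35325 \cdot \frac{1}{37878} = \left(-11009\right) \frac{49303}{41927} + \frac{11775}{12626} = - \frac{542776727}{41927} + \frac{11775}{12626} = - \frac{6852605264677}{529370302}$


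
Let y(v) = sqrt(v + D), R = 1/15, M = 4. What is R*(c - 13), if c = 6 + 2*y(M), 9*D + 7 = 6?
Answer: -7/15 + 2*sqrt(35)/45 ≈ -0.20373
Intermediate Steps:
D = -1/9 (D = -7/9 + (1/9)*6 = -7/9 + 2/3 = -1/9 ≈ -0.11111)
R = 1/15 ≈ 0.066667
y(v) = sqrt(-1/9 + v) (y(v) = sqrt(v - 1/9) = sqrt(-1/9 + v))
c = 6 + 2*sqrt(35)/3 (c = 6 + 2*(sqrt(-1 + 9*4)/3) = 6 + 2*(sqrt(-1 + 36)/3) = 6 + 2*(sqrt(35)/3) = 6 + 2*sqrt(35)/3 ≈ 9.9441)
R*(c - 13) = ((6 + 2*sqrt(35)/3) - 13)/15 = (-7 + 2*sqrt(35)/3)/15 = -7/15 + 2*sqrt(35)/45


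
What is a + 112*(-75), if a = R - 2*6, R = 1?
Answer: -8411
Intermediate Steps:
a = -11 (a = 1 - 2*6 = 1 - 12 = -11)
a + 112*(-75) = -11 + 112*(-75) = -11 - 8400 = -8411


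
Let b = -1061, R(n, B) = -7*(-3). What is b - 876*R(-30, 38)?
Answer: -19457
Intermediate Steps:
R(n, B) = 21
b - 876*R(-30, 38) = -1061 - 876*21 = -1061 - 18396 = -19457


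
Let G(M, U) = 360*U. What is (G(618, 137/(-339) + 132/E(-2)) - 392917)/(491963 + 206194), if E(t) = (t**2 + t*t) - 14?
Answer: -45311021/78891741 ≈ -0.57434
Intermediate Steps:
E(t) = -14 + 2*t**2 (E(t) = (t**2 + t**2) - 14 = 2*t**2 - 14 = -14 + 2*t**2)
(G(618, 137/(-339) + 132/E(-2)) - 392917)/(491963 + 206194) = (360*(137/(-339) + 132/(-14 + 2*(-2)**2)) - 392917)/(491963 + 206194) = (360*(137*(-1/339) + 132/(-14 + 2*4)) - 392917)/698157 = (360*(-137/339 + 132/(-14 + 8)) - 392917)*(1/698157) = (360*(-137/339 + 132/(-6)) - 392917)*(1/698157) = (360*(-137/339 + 132*(-1/6)) - 392917)*(1/698157) = (360*(-137/339 - 22) - 392917)*(1/698157) = (360*(-7595/339) - 392917)*(1/698157) = (-911400/113 - 392917)*(1/698157) = -45311021/113*1/698157 = -45311021/78891741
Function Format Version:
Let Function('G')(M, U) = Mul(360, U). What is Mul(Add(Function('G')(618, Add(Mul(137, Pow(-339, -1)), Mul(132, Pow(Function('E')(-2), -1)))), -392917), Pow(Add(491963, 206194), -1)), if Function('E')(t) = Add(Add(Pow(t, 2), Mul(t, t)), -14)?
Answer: Rational(-45311021, 78891741) ≈ -0.57434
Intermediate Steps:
Function('E')(t) = Add(-14, Mul(2, Pow(t, 2))) (Function('E')(t) = Add(Add(Pow(t, 2), Pow(t, 2)), -14) = Add(Mul(2, Pow(t, 2)), -14) = Add(-14, Mul(2, Pow(t, 2))))
Mul(Add(Function('G')(618, Add(Mul(137, Pow(-339, -1)), Mul(132, Pow(Function('E')(-2), -1)))), -392917), Pow(Add(491963, 206194), -1)) = Mul(Add(Mul(360, Add(Mul(137, Pow(-339, -1)), Mul(132, Pow(Add(-14, Mul(2, Pow(-2, 2))), -1)))), -392917), Pow(Add(491963, 206194), -1)) = Mul(Add(Mul(360, Add(Mul(137, Rational(-1, 339)), Mul(132, Pow(Add(-14, Mul(2, 4)), -1)))), -392917), Pow(698157, -1)) = Mul(Add(Mul(360, Add(Rational(-137, 339), Mul(132, Pow(Add(-14, 8), -1)))), -392917), Rational(1, 698157)) = Mul(Add(Mul(360, Add(Rational(-137, 339), Mul(132, Pow(-6, -1)))), -392917), Rational(1, 698157)) = Mul(Add(Mul(360, Add(Rational(-137, 339), Mul(132, Rational(-1, 6)))), -392917), Rational(1, 698157)) = Mul(Add(Mul(360, Add(Rational(-137, 339), -22)), -392917), Rational(1, 698157)) = Mul(Add(Mul(360, Rational(-7595, 339)), -392917), Rational(1, 698157)) = Mul(Add(Rational(-911400, 113), -392917), Rational(1, 698157)) = Mul(Rational(-45311021, 113), Rational(1, 698157)) = Rational(-45311021, 78891741)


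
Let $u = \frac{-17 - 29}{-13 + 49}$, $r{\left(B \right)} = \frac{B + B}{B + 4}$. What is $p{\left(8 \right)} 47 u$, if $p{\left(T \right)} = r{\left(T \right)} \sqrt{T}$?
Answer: $- \frac{4324 \sqrt{2}}{27} \approx -226.48$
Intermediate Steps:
$r{\left(B \right)} = \frac{2 B}{4 + B}$
$p{\left(T \right)} = \frac{2 T^{\frac{3}{2}}}{4 + T}$ ($p{\left(T \right)} = \frac{2 T}{4 + T} \sqrt{T} = \frac{2 T^{\frac{3}{2}}}{4 + T}$)
$u = - \frac{23}{18}$ ($u = - \frac{46}{36} = \left(-46\right) \frac{1}{36} = - \frac{23}{18} \approx -1.2778$)
$p{\left(8 \right)} 47 u = \frac{2 \cdot 8^{\frac{3}{2}}}{4 + 8} \cdot 47 \left(- \frac{23}{18}\right) = \frac{2 \cdot 16 \sqrt{2}}{12} \cdot 47 \left(- \frac{23}{18}\right) = 2 \cdot 16 \sqrt{2} \cdot \frac{1}{12} \cdot 47 \left(- \frac{23}{18}\right) = \frac{8 \sqrt{2}}{3} \cdot 47 \left(- \frac{23}{18}\right) = \frac{376 \sqrt{2}}{3} \left(- \frac{23}{18}\right) = - \frac{4324 \sqrt{2}}{27}$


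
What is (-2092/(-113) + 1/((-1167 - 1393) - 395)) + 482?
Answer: 167128777/333915 ≈ 500.51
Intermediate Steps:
(-2092/(-113) + 1/((-1167 - 1393) - 395)) + 482 = (-2092*(-1/113) + 1/(-2560 - 395)) + 482 = (2092/113 + 1/(-2955)) + 482 = (2092/113 - 1/2955) + 482 = 6181747/333915 + 482 = 167128777/333915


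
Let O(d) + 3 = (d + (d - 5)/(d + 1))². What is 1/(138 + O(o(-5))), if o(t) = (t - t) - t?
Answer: 1/160 ≈ 0.0062500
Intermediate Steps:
o(t) = -t (o(t) = 0 - t = -t)
O(d) = -3 + (d + (-5 + d)/(1 + d))² (O(d) = -3 + (d + (d - 5)/(d + 1))² = -3 + (d + (-5 + d)/(1 + d))²)
1/(138 + O(o(-5))) = 1/(138 + (-3 + (-5 + (-1*(-5))² + 2*(-1*(-5)))²/(1 - 1*(-5))²)) = 1/(138 + (-3 + (-5 + 5² + 2*5)²/(1 + 5)²)) = 1/(138 + (-3 + (-5 + 25 + 10)²/6²)) = 1/(138 + (-3 + (1/36)*30²)) = 1/(138 + (-3 + (1/36)*900)) = 1/(138 + (-3 + 25)) = 1/(138 + 22) = 1/160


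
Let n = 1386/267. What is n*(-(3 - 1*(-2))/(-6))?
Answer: 385/89 ≈ 4.3258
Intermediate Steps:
n = 462/89 (n = 1386*(1/267) = 462/89 ≈ 5.1910)
n*(-(3 - 1*(-2))/(-6)) = 462*(-(3 - 1*(-2))/(-6))/89 = 462*(-(3 + 2)*(-1)/6)/89 = 462*(-5*(-1)/6)/89 = 462*(-1*(-⅚))/89 = (462/89)*(⅚) = 385/89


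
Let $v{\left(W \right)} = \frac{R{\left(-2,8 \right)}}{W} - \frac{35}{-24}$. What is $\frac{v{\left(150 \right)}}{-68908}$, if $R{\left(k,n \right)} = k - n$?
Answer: $- \frac{167}{8268960} \approx -2.0196 \cdot 10^{-5}$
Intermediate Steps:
$v{\left(W \right)} = \frac{35}{24} - \frac{10}{W}$ ($v{\left(W \right)} = \frac{-2 - 8}{W} - \frac{35}{-24} = \frac{-2 - 8}{W} - - \frac{35}{24} = - \frac{10}{W} + \frac{35}{24} = \frac{35}{24} - \frac{10}{W}$)
$\frac{v{\left(150 \right)}}{-68908} = \frac{\frac{35}{24} - \frac{10}{150}}{-68908} = \left(\frac{35}{24} - \frac{1}{15}\right) \left(- \frac{1}{68908}\right) = \frac{167}{120} \left(- \frac{1}{68908}\right) = - \frac{167}{8268960}$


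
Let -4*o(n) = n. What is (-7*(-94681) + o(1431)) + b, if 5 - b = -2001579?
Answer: 10655973/4 ≈ 2.6640e+6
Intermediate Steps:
b = 2001584 (b = 5 - 1*(-2001579) = 5 + 2001579 = 2001584)
o(n) = -n/4
(-7*(-94681) + o(1431)) + b = (-7*(-94681) - ¼*1431) + 2001584 = (662767 - 1431/4) + 2001584 = 2649637/4 + 2001584 = 10655973/4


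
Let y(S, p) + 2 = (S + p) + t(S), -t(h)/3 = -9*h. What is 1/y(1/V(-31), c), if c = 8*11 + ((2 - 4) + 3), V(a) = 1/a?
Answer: -1/781 ≈ -0.0012804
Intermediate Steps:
t(h) = 27*h (t(h) = -(-27)*h = 27*h)
c = 89 (c = 88 + (-2 + 3) = 88 + 1 = 89)
y(S, p) = -2 + p + 28*S (y(S, p) = -2 + ((S + p) + 27*S) = -2 + (p + 28*S) = -2 + p + 28*S)
1/y(1/V(-31), c) = 1/(-2 + 89 + 28/(1/(-31))) = 1/(-2 + 89 + 28/(-1/31)) = 1/(-2 + 89 + 28*(-31)) = 1/(-2 + 89 - 868) = 1/(-781) = -1/781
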